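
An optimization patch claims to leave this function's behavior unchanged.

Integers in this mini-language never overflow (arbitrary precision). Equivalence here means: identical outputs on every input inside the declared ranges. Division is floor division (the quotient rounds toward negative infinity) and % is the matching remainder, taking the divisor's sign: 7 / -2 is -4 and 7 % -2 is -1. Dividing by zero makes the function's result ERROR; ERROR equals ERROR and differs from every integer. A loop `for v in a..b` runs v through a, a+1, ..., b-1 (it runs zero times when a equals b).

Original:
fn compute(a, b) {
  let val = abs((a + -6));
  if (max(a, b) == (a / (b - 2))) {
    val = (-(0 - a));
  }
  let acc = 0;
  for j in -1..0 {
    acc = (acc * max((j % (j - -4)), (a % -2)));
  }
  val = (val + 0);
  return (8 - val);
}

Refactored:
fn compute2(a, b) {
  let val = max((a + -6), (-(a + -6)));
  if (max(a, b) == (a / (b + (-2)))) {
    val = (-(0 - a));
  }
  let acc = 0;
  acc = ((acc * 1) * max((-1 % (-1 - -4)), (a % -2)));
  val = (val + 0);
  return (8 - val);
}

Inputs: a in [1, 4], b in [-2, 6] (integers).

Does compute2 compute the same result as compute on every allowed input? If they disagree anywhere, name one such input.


Equivalent — the differences include constant usage differs, plus local variable names differ, plus statement counts differ, plus min/max/abs usage differs, plus loop structure differs, plus arithmetic usage differs, yet no declared input distinguishes the two.
Tracing a=2, b=3: compute: val=4, then (max(a, b) == (a / (b - 2))) is false, then acc=0, then (j=-1), then acc=0, then val=4, then returns 4 | compute2: val=4, then (max(a, b) == (a / (b + (-2)))) is false, then acc=0, then acc=0, then val=4, then returns 4 — matching result 4.
Across all 36 domain points the two functions coincide.
verdict: equivalent


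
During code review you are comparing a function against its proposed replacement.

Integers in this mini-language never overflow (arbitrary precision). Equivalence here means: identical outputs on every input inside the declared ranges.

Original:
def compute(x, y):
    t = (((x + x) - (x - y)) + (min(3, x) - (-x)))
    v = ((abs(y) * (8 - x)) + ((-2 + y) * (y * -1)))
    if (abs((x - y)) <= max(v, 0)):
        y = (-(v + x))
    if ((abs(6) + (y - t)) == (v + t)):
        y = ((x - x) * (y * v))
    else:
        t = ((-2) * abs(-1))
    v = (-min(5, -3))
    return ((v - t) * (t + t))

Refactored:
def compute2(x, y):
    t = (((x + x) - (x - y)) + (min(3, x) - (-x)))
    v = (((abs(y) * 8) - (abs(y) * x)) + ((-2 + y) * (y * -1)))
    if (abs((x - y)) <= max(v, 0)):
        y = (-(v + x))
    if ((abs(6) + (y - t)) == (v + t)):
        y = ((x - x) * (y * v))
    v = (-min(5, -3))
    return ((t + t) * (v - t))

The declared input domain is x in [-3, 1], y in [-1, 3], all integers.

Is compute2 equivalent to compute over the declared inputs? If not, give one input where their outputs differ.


Try x=-3, y=-1.
compute: t becomes -10; next v becomes 8; next (abs((x - y)) <= max(v, 0)) evaluates to true; next y becomes -5; next ((abs(6) + (y - t)) == (v + t)) evaluates to false; next t becomes -2; next v becomes 3; next final value -20
compute2: t becomes -10; next v becomes 8; next (abs((x - y)) <= max(v, 0)) evaluates to true; next y becomes -5; next ((abs(6) + (y - t)) == (v + t)) evaluates to false; next v becomes 3; next final value -260
-20 != -260, so the rewrite changes behavior.
verdict: not equivalent; witness: x=-3, y=-1


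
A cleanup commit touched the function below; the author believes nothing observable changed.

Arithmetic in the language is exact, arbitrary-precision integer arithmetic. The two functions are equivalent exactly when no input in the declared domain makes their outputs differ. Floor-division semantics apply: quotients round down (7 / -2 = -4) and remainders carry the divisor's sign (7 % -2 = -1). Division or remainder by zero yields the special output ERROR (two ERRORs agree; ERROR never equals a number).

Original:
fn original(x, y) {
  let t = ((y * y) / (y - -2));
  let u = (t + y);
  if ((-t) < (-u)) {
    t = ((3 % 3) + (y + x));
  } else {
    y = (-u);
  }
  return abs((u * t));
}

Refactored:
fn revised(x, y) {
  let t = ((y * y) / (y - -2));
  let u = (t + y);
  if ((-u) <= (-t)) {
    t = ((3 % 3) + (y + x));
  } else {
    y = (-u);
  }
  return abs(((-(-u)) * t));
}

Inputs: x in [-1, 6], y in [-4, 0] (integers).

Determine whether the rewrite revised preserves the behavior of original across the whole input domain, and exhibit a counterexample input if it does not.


Input x=-1, y=-4: 60 from original versus 96 from revised.
verdict: not equivalent; witness: x=-1, y=-4


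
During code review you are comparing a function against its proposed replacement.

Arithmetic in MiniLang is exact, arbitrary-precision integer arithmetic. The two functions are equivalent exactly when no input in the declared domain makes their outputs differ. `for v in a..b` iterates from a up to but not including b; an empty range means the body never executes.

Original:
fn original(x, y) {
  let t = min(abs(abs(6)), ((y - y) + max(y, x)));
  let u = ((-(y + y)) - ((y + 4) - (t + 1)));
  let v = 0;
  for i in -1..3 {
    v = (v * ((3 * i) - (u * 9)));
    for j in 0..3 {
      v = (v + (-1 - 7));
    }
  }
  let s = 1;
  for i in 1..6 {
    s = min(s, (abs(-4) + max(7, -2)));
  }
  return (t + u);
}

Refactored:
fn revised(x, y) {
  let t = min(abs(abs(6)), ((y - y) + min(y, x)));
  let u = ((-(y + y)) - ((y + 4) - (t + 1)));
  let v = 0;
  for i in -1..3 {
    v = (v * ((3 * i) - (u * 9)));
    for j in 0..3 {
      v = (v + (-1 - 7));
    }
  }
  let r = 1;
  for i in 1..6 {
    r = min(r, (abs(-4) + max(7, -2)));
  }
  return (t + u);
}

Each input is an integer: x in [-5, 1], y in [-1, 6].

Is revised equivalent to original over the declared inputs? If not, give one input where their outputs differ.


Consider the input x=-5, y=-1.
original: t=-1, then u=-1, then v=0, then (i=-1), then v=0, then (j=0), then v=-8, then (j=1), then v=-16, then (j=2), then v=-24, then (i=0), then v=-216, then (j=0), then v=-224, then (j=1), then v=-232, then (j=2), then v=-240, then (i=1), then v=-2880, then (j=0), then v=-2888, then (j=1), then v=-2896, then (j=2), then v=-2904, then (i=2), then v=-43560, then (j=0), then v=-43568, then (j=1), then v=-43576, then (j=2), then v=-43584, then s=1, then (i=1), then s=1, then (i=2), then s=1, then (i=3), then s=1, then (i=4), then s=1, then (i=5), then s=1, then returns -2
revised: t=-5, then u=-5, then v=0, then (i=-1), then v=0, then (j=0), then v=-8, then (j=1), then v=-16, then (j=2), then v=-24, then (i=0), then v=-1080, then (j=0), then v=-1088, then (j=1), then v=-1096, then (j=2), then v=-1104, then (i=1), then v=-52992, then (j=0), then v=-53000, then (j=1), then v=-53008, then (j=2), then v=-53016, then (i=2), then v=-2703816, then (j=0), then v=-2703824, then (j=1), then v=-2703832, then (j=2), then v=-2703840, then r=1, then (i=1), then r=1, then (i=2), then r=1, then (i=3), then r=1, then (i=4), then r=1, then (i=5), then r=1, then returns -10
-2 against -10: the behavior changed.
verdict: not equivalent; witness: x=-5, y=-1


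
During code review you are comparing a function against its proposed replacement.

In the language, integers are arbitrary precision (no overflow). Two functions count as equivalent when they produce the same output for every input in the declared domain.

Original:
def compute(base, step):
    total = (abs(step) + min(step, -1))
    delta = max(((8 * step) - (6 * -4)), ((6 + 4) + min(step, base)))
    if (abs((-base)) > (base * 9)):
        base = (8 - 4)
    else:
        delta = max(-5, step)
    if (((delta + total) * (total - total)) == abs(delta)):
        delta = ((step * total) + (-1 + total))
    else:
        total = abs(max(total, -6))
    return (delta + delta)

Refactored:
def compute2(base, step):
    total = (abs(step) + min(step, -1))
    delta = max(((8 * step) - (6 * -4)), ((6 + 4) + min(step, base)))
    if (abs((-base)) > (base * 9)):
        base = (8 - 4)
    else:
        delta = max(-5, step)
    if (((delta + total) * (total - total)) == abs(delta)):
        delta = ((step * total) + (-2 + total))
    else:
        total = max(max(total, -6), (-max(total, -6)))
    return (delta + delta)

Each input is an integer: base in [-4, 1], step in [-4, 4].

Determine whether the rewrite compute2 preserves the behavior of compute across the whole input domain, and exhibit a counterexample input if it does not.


These are not equivalent — on base=0, step=0 the outputs split (-4 vs -6).
compute: total := -1 | delta := 24 | (abs((-base)) > (base * 9)): false | delta := 0 | (((delta + total) * (total - total)) == abs(delta)): true | delta := -2 | result -4
compute2: total := -1 | delta := 24 | (abs((-base)) > (base * 9)): false | delta := 0 | (((delta + total) * (total - total)) == abs(delta)): true | delta := -3 | result -6
verdict: not equivalent; witness: base=0, step=0


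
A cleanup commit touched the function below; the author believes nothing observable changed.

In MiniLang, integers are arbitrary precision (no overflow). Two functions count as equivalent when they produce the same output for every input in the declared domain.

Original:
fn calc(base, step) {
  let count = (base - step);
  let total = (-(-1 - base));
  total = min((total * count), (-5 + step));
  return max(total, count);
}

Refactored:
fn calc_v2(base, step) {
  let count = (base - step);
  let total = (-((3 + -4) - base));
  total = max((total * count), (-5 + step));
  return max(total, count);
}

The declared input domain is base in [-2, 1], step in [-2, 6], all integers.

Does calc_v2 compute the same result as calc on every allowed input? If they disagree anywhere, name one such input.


The rewrite breaks on base=-2, step=-1, where the results are -1 and 1.
calc: count=-1, then total=-1, then total=-6, then returns -1
calc_v2: count=-1, then total=-1, then total=1, then returns 1
verdict: not equivalent; witness: base=-2, step=-1


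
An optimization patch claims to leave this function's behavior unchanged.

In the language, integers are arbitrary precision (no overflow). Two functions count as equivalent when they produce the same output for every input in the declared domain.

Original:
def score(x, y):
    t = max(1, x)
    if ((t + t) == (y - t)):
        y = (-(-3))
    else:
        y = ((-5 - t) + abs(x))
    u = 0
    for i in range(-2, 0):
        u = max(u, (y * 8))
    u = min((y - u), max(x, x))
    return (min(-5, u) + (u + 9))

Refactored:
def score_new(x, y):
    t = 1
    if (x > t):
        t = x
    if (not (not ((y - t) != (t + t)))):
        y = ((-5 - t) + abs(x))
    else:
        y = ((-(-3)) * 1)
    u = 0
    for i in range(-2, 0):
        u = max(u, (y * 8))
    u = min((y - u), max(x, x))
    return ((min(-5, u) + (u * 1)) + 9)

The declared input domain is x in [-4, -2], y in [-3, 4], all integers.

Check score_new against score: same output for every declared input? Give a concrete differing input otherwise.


Differences: arithmetic usage differs, min/max/abs usage differs, constant usage differs, boolean connective usage differs, branching structure differs, statement counts differ, comparison usage differs — yet all 24 inputs agree.
verdict: equivalent


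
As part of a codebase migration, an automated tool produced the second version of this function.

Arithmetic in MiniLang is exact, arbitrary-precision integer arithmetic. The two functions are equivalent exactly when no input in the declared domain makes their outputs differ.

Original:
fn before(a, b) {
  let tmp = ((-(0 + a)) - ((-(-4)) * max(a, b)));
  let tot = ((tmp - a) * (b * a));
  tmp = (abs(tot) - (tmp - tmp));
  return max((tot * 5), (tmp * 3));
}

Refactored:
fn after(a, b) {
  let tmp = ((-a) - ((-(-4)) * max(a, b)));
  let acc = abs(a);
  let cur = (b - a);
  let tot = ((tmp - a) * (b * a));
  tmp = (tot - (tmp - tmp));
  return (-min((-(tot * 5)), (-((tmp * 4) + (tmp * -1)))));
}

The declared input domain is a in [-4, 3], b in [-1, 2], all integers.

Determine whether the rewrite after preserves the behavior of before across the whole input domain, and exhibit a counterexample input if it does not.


Try a=-4, b=1.
before: tmp=0, then tot=-16, then tmp=16, then returns 48
after: tmp=0, then acc=4, then cur=5, then tot=-16, then tmp=-16, then returns -48
48 vs -48 — the two versions disagree here.
verdict: not equivalent; witness: a=-4, b=1


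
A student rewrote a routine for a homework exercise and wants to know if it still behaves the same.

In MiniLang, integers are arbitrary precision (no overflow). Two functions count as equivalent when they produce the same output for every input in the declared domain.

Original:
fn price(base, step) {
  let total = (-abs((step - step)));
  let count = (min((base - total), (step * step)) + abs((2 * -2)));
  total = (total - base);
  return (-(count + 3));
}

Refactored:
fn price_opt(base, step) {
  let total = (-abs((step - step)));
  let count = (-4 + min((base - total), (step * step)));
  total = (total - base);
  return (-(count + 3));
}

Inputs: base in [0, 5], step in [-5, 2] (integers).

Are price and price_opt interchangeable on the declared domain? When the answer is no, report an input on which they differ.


Consider the input base=0, step=-5.
price: total=0, then count=4, then total=0, then returns -7
price_opt: total=0, then count=-4, then total=0, then returns 1
-7 against 1: the behavior changed.
verdict: not equivalent; witness: base=0, step=-5


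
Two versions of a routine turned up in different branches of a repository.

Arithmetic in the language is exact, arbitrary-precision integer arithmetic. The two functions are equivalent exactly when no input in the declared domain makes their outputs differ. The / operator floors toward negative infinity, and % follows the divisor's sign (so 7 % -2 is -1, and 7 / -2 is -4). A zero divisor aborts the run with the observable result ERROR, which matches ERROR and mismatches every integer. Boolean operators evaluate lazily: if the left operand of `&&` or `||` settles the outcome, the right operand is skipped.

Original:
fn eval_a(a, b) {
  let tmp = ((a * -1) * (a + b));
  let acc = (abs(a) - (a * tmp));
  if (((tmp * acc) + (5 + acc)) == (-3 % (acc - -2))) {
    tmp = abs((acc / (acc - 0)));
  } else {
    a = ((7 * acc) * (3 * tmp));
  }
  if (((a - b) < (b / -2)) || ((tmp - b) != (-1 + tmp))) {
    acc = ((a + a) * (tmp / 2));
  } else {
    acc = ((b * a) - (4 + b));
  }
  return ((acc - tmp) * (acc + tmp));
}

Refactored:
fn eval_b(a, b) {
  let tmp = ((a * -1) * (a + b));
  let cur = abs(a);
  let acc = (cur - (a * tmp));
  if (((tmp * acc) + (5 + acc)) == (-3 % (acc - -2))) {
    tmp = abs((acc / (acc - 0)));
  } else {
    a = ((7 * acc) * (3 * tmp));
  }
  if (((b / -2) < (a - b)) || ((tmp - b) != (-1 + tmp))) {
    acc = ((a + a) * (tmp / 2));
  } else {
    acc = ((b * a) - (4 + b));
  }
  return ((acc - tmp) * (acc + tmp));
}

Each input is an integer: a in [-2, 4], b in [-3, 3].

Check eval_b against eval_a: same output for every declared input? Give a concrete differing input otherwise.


Take a=1, b=1.
eval_a: tmp := -2 | acc := 3 | (((tmp * acc) + (5 + acc)) == (-3 % (acc - -2))): true | tmp := 1 | (((a - b) < (b / -2)) || ((tmp - b) != (-1 + tmp))): false | acc := -4 | result 15
eval_b: tmp := -2 | cur := 1 | acc := 3 | (((tmp * acc) + (5 + acc)) == (-3 % (acc - -2))): true | tmp := 1 | (((b / -2) < (a - b)) || ((tmp - b) != (-1 + tmp))): true | acc := 0 | result -1
15 != -1, so the rewrite changes behavior.
verdict: not equivalent; witness: a=1, b=1


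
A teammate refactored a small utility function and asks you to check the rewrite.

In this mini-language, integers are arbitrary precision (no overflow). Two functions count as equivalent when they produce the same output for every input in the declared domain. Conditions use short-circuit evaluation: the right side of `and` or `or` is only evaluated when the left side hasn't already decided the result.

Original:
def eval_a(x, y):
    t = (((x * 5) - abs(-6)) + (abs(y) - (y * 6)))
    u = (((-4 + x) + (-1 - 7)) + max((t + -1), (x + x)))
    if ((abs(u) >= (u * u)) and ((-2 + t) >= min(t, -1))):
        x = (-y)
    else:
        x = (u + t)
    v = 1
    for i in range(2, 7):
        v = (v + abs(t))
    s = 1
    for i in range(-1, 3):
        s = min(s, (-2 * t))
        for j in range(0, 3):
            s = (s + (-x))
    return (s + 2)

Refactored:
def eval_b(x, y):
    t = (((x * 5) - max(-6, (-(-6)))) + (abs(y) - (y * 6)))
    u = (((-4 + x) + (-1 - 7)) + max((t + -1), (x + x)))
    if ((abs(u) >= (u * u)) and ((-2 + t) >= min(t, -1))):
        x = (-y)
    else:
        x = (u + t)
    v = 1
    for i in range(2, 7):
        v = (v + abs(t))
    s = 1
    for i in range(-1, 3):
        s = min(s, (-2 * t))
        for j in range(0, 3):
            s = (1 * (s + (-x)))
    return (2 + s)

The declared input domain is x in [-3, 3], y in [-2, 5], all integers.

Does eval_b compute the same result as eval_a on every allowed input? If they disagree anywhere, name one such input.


Behavior is preserved: although arithmetic usage differs, and constant usage differs, and min/max/abs usage differs, the outputs never diverge.
One worked example (x=-2, y=-2) — eval_a: t = -2; u = -17; ((abs(u) >= (u * u)) and ((-2 + t) >= min(t, -1))) -> false; x = -19; v = 1; [i=2]; v = 3; [i=3]; v = 5; [i=4]; v = 7; [i=5]; v = 9; [i=6]; v = 11; s = 1; [i=-1]; s = 1; [j=0]; s = 20; [j=1]; s = 39; [j=2]; s = 58; [i=0]; s = 4; [j=0]; s = 23; [j=1]; s = 42; [j=2]; s = 61; [i=1]; s = 4; [j=0]; s = 23; [j=1]; s = 42; [j=2]; s = 61; [i=2]; s = 4; [j=0]; s = 23; [j=1]; s = 42; [j=2]; s = 61; return 63; eval_b: t = -2; u = -17; ((abs(u) >= (u * u)) and ((-2 + t) >= min(t, -1))) -> false; x = -19; v = 1; [i=2]; v = 3; [i=3]; v = 5; [i=4]; v = 7; [i=5]; v = 9; [i=6]; v = 11; s = 1; [i=-1]; s = 1; [j=0]; s = 20; [j=1]; s = 39; [j=2]; s = 58; [i=0]; s = 4; [j=0]; s = 23; [j=1]; s = 42; [j=2]; s = 61; [i=1]; s = 4; [j=0]; s = 23; [j=1]; s = 42; [j=2]; s = 61; [i=2]; s = 4; [j=0]; s = 23; [j=1]; s = 42; [j=2]; s = 61; return 63; agreement on 63.
Sweeping the whole domain (56 inputs) finds no disagreement.
verdict: equivalent


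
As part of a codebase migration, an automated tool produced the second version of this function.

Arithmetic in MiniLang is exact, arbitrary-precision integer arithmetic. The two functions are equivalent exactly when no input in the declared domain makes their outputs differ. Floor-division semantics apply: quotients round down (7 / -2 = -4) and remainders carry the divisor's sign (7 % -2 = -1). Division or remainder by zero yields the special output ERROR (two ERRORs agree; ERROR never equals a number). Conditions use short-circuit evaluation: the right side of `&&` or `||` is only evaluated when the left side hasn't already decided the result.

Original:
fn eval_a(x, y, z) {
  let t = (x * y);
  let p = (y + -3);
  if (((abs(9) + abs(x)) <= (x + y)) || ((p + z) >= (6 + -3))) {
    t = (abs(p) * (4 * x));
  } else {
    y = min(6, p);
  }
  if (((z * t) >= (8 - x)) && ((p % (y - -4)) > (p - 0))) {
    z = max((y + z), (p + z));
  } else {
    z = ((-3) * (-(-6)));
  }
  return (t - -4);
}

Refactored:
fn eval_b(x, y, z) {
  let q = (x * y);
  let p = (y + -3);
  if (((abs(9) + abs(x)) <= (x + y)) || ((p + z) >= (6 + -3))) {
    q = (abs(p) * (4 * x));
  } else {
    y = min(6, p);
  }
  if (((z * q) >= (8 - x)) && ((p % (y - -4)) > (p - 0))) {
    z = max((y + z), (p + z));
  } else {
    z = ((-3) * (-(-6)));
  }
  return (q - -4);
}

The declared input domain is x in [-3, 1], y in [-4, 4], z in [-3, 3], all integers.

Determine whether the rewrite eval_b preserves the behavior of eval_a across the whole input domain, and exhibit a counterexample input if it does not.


This is a faithful refactor — local variable names differ, but the computed results match everywhere.
Tracing x=0, y=-2, z=2: eval_a: t=0, then p=-5, then (((abs(9) + abs(x)) <= (x + y)) || ((p + z) >= (6 + -3))) is false, then y=-5, then (((z * t) >= (8 - x)) && ((p % (y - -4)) > (p - 0))) is false, then z=-18, then returns 4 | eval_b: q=0, then p=-5, then (((abs(9) + abs(x)) <= (x + y)) || ((p + z) >= (6 + -3))) is false, then y=-5, then (((z * q) >= (8 - x)) && ((p % (y - -4)) > (p - 0))) is false, then z=-18, then returns 4 — matching result 4.
Checked all 315 inputs in the declared domain: the outputs agree on every one.
verdict: equivalent


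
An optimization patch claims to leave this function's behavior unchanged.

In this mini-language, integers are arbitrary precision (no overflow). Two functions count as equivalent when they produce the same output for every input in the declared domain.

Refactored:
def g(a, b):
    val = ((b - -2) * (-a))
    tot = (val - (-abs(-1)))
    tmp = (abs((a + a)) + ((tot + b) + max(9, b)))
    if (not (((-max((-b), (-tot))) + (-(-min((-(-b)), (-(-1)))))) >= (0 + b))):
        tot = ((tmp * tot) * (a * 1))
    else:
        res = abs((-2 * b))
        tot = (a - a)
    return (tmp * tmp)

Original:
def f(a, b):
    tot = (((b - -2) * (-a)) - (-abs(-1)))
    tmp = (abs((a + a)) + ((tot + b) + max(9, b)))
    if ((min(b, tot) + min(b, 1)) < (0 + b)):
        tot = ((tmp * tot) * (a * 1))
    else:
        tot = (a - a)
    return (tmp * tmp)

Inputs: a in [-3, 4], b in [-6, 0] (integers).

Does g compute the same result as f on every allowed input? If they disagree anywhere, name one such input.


Side by side, the visible changes include: constant usage differs, arithmetic usage differs, local variable names differ, comparison usage differs, min/max/abs usage differs, boolean connective usage differs, statement counts differ.
One worked example (a=-3, b=-2) — f: tot := 1 | tmp := 14 | ((min(b, tot) + min(b, 1)) < (0 + b)): true | tot := -42 | result 196; g: val := 0 | tot := 1 | tmp := 14 | (not (((-max((-b), (-tot))) + (-(-min((-(-b)), (-(-1)))))) >= (0 + b))): true | tot := -42 | result 196; agreement on 196.
Sweeping the whole domain (56 inputs) finds no disagreement.
verdict: equivalent


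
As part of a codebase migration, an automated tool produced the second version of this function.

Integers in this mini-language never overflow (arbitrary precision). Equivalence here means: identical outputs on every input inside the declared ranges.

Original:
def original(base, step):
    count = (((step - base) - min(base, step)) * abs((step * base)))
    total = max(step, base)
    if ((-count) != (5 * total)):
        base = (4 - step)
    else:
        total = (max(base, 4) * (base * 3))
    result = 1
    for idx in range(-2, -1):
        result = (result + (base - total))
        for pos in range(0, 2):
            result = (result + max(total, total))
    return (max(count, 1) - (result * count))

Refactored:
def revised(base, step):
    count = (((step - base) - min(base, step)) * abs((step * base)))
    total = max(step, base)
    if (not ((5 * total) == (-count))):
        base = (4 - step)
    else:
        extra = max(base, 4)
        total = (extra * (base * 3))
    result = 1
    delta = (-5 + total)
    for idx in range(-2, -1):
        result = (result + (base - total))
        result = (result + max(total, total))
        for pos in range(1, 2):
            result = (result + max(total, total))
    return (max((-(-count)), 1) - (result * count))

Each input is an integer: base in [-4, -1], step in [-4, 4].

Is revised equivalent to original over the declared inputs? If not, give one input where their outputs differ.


The two versions differ — the changes include comparison usage differs; and loop structure differs; and statement counts differ; and arithmetic usage differs; and boolean connective usage differs; and constant usage differs; and local variable names differ; and min/max/abs usage differs.
One worked example (base=-3, step=-3) — original: count=27, then total=-3, then ((-count) != (5 * total)) is true, then base=7, then result=1, then (idx=-2), then result=11, then (pos=0), then result=8, then (pos=1), then result=5, then returns -108; revised: count=27, then total=-3, then (not ((5 * total) == (-count))) is true, then base=7, then result=1, then delta=-8, then (idx=-2), then result=11, then result=8, then (pos=1), then result=5, then returns -108; agreement on -108.
Checked all 36 inputs in the declared domain: the outputs agree on every one.
verdict: equivalent


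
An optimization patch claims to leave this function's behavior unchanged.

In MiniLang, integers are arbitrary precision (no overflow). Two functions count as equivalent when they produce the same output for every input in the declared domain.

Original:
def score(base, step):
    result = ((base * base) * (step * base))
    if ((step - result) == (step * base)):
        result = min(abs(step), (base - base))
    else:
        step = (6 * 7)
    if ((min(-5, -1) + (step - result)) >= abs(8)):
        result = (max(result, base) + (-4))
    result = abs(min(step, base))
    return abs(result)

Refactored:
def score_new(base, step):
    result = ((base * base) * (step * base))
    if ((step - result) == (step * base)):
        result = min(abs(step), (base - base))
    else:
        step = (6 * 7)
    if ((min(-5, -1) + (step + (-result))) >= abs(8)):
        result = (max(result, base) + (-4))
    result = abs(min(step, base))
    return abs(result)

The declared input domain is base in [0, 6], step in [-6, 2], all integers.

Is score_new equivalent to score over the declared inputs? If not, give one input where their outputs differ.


Equivalent — the differences include arithmetic usage differs, yet no declared input distinguishes the two.
As a probe, take base=2, step=1: score runs result=8, then ((step - result) == (step * base)) is false, then step=42, then ((min(-5, -1) + (step - result)) >= abs(8)) is true, then result=4, then result=2, then returns 2; score_new runs result=8, then ((step - result) == (step * base)) is false, then step=42, then ((min(-5, -1) + (step + (-result))) >= abs(8)) is true, then result=4, then result=2, then returns 2; both end at 2.
Across all 63 domain points the two functions coincide.
verdict: equivalent


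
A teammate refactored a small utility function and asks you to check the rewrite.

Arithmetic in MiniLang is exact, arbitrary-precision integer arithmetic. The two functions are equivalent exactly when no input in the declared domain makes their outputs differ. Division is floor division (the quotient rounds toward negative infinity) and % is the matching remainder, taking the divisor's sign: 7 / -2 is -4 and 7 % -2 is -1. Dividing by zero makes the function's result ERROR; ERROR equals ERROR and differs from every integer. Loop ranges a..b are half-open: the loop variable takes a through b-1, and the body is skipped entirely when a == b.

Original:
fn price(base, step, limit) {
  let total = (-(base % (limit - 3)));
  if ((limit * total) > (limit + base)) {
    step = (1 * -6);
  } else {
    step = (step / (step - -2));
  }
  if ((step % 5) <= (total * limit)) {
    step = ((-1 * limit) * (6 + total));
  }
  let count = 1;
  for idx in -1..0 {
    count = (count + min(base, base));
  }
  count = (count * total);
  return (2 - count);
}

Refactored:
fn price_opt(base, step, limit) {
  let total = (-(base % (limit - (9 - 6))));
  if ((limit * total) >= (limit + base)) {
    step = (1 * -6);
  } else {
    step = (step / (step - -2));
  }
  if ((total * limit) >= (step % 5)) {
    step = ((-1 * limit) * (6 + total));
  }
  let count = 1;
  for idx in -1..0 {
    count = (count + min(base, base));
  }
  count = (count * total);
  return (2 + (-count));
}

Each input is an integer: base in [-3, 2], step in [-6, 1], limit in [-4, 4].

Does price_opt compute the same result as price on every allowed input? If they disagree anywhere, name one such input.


Consider the input base=-2, step=-2, limit=-2.
price: total becomes 2; next ((limit * total) > (limit + base)) evaluates to false; next hits division by zero so the output is ERROR
price_opt: total becomes 2; next ((limit * total) >= (limit + base)) evaluates to true; next step becomes -6; next ((total * limit) >= (step % 5)) evaluates to false; next count becomes 1; next at idx=-1:; next count becomes -1; next count becomes -2; next final value 4
ERROR and 4 differ, so these are not the same function on this domain.
verdict: not equivalent; witness: base=-2, step=-2, limit=-2


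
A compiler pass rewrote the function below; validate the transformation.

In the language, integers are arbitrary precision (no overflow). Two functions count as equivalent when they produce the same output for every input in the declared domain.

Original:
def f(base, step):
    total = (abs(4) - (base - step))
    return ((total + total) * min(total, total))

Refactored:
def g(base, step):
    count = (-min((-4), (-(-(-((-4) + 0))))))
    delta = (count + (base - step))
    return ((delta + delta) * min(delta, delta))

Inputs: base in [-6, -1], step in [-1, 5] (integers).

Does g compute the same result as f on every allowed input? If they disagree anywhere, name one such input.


There is a counterexample at base=-6, step=-1: 162 on one side, 2 on the other.
f: total := 9 | result 162
g: count := 4 | delta := -1 | result 2
verdict: not equivalent; witness: base=-6, step=-1


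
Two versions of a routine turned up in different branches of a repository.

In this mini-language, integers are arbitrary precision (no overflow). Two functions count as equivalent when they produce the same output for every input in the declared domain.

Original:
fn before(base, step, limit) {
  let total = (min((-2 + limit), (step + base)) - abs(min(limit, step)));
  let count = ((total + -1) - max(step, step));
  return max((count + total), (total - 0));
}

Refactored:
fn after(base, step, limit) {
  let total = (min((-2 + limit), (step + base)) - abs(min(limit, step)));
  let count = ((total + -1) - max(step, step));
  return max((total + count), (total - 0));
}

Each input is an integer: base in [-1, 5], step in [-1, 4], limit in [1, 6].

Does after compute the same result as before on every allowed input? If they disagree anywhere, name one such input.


The two are interchangeable: same computation, different form, and every declared input agrees.
Spot check at base=5, step=3, limit=4 — before: total becomes -1; next count becomes -5; next final value -1. after: total becomes -1; next count becomes -5; next final value -1. Both give -1.
Sweeping the whole domain (252 inputs) finds no disagreement.
verdict: equivalent


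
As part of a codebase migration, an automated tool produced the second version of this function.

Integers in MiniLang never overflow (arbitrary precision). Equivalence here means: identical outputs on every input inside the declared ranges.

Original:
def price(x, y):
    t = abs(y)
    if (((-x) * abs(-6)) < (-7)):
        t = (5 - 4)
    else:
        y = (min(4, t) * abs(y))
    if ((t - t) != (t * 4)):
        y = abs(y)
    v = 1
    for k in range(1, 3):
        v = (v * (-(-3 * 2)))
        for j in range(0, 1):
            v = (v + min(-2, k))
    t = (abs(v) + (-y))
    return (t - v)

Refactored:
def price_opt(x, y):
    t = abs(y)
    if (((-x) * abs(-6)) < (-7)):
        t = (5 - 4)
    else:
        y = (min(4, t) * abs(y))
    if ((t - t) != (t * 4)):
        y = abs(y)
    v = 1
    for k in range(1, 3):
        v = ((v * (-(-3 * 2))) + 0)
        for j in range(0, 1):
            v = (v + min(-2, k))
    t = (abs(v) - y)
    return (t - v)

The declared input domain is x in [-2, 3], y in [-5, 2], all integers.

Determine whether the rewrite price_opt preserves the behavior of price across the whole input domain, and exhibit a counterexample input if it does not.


Comparing the listings, the differences include: arithmetic usage differs, plus constant usage differs.
Tracing x=0, y=-5: price: t := 5 | (((-x) * abs(-6)) < (-7)): false | y := 20 | ((t - t) != (t * 4)): true | y := 20 | v := 1 | iter k=1: | v := 6 | iter j=0: | v := 4 | iter k=2: | v := 24 | iter j=0: | v := 22 | t := 2 | result -20 | price_opt: t := 5 | (((-x) * abs(-6)) < (-7)): false | y := 20 | ((t - t) != (t * 4)): true | y := 20 | v := 1 | iter k=1: | v := 6 | iter j=0: | v := 4 | iter k=2: | v := 24 | iter j=0: | v := 22 | t := 2 | result -20 — matching result -20.
Every one of the 48 inputs gives matching results.
verdict: equivalent


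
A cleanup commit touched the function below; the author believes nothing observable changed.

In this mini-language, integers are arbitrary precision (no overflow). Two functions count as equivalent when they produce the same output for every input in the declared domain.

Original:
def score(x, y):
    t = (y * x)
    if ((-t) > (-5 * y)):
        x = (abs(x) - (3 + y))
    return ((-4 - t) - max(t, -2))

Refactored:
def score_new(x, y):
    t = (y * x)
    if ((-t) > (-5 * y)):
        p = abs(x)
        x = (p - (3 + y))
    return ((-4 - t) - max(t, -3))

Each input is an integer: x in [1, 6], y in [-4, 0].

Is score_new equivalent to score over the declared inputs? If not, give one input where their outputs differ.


Take x=1, y=-4.
score: t = -4; ((-t) > (-5 * y)) -> false; return 2
score_new: t = -4; ((-t) > (-5 * y)) -> false; return 3
2 against 3: the behavior changed.
verdict: not equivalent; witness: x=1, y=-4


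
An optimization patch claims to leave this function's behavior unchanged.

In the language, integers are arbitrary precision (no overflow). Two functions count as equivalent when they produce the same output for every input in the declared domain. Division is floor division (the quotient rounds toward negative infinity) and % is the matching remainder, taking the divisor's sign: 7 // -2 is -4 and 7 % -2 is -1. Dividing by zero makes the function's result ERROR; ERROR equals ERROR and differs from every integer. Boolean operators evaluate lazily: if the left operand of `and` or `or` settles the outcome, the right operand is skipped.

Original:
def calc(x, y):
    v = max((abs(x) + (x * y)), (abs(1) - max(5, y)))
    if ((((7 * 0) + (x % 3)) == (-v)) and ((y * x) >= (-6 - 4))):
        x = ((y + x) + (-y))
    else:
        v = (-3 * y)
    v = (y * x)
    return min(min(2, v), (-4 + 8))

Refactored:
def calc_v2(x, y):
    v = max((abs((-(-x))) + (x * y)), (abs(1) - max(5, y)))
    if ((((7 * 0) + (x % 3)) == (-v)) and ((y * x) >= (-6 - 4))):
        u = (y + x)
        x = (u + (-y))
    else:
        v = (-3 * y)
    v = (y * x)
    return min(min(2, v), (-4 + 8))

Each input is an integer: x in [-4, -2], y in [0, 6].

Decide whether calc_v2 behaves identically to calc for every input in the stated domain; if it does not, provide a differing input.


The two versions differ — the changes include local variable names differ, plus statement counts differ.
One worked example (x=-3, y=5) — calc: v becomes -4; next ((((7 * 0) + (x % 3)) == (-v)) and ((y * x) >= (-6 - 4))) evaluates to false; next v becomes -15; next v becomes -15; next final value -15; calc_v2: v becomes -4; next ((((7 * 0) + (x % 3)) == (-v)) and ((y * x) >= (-6 - 4))) evaluates to false; next v becomes -15; next v becomes -15; next final value -15; agreement on -15.
An exhaustive pass over the 21 declared inputs shows identical outputs.
verdict: equivalent


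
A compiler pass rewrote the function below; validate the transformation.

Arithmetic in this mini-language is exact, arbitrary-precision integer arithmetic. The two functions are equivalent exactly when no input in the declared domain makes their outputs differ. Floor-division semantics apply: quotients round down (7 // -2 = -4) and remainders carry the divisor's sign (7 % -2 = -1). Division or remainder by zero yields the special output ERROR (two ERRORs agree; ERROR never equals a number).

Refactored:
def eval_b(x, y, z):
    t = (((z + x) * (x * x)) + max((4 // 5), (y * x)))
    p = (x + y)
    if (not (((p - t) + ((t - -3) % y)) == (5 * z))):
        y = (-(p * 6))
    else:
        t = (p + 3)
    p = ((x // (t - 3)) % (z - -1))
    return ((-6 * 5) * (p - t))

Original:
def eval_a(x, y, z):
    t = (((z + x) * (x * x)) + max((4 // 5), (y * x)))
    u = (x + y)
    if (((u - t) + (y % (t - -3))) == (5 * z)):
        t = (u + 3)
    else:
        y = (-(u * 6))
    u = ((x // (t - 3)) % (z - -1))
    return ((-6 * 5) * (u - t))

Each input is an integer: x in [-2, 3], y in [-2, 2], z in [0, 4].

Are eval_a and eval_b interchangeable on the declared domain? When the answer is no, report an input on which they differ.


The rewrite breaks on x=-2, y=-2, z=0, where the results are -30 and -120.
eval_a: t becomes -4; next u becomes -4; next (((u - t) + (y % (t - -3))) == (5 * z)) evaluates to true; next t becomes -1; next u becomes 0; next final value -30
eval_b: t becomes -4; next p becomes -4; next (not (((p - t) + ((t - -3) % y)) == (5 * z))) evaluates to true; next y becomes 24; next p becomes 0; next final value -120
verdict: not equivalent; witness: x=-2, y=-2, z=0


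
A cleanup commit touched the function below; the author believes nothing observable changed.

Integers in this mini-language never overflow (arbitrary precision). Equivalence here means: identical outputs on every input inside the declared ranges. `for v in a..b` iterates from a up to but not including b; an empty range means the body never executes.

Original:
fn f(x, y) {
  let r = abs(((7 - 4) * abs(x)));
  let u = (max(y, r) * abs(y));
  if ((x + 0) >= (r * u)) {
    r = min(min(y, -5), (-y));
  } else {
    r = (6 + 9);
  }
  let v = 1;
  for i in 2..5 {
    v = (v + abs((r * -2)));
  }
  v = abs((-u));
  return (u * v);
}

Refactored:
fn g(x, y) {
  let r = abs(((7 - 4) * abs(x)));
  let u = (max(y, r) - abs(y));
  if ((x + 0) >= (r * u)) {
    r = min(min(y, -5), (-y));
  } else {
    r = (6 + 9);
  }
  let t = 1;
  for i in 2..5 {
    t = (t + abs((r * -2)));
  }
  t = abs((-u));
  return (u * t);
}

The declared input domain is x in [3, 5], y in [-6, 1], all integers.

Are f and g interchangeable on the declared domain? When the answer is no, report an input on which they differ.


Not equivalent: x=3, y=-6 separates them (2916 vs 9).
f: r = 9; u = 54; ((x + 0) >= (r * u)) -> false; r = 15; v = 1; [i=2]; v = 31; [i=3]; v = 61; [i=4]; v = 91; v = 54; return 2916
g: r = 9; u = 3; ((x + 0) >= (r * u)) -> false; r = 15; t = 1; [i=2]; t = 31; [i=3]; t = 61; [i=4]; t = 91; t = 3; return 9
verdict: not equivalent; witness: x=3, y=-6


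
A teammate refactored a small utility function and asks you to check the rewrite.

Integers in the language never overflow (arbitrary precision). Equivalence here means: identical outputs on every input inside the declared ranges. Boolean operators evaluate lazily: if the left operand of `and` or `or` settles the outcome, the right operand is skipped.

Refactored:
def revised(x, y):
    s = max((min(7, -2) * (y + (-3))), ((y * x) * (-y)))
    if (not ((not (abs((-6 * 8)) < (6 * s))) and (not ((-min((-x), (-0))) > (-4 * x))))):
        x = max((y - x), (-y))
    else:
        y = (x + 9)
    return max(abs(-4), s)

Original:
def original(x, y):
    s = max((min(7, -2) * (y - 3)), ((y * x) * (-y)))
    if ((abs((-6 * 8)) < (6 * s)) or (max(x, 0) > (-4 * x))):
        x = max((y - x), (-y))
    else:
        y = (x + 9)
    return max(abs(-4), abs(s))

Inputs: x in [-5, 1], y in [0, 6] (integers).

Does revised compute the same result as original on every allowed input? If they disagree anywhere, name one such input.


Not equivalent: x=1, y=6 separates them (6 vs 4).
original: s := -6 | ((abs((-6 * 8)) < (6 * s)) or (max(x, 0) > (-4 * x))): true | x := 5 | result 6
revised: s := -6 | (not ((not (abs((-6 * 8)) < (6 * s))) and (not ((-min((-x), (-0))) > (-4 * x))))): true | x := 5 | result 4
verdict: not equivalent; witness: x=1, y=6


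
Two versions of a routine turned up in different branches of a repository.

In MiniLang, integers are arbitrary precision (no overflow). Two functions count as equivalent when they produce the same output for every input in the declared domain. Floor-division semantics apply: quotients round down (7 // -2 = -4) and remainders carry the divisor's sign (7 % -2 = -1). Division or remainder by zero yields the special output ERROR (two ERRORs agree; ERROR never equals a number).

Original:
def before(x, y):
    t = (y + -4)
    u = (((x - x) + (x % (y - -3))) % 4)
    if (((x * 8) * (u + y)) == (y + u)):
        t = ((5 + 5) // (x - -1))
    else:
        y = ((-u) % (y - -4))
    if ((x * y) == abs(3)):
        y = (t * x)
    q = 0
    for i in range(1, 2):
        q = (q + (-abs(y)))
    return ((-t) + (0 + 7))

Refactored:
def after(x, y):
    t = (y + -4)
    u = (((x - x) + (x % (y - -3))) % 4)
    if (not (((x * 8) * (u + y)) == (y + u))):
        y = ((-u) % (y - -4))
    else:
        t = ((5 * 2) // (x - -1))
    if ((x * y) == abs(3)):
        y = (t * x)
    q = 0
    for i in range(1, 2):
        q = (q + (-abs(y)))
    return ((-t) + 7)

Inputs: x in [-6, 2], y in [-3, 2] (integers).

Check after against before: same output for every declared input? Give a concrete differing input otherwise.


Behavior is preserved: although arithmetic usage differs, boolean connective usage differs, constant usage differs, the outputs never diverge.
One worked example (x=2, y=-1) — before: t = -5; u = 0; (((x * 8) * (u + y)) == (y + u)) -> false; y = 0; ((x * y) == abs(3)) -> false; q = 0; [i=1]; q = 0; return 12; after: t = -5; u = 0; (not (((x * 8) * (u + y)) == (y + u))) -> true; y = 0; ((x * y) == abs(3)) -> false; q = 0; [i=1]; q = 0; return 12; agreement on 12.
Every one of the 54 inputs gives matching results.
verdict: equivalent
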